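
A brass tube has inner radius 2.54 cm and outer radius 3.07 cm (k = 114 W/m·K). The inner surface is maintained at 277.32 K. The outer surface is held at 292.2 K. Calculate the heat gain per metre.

Q' = 56.2 kW/m

Q' = 2πk·ΔT/ln(r₂/r₁) = 2π × 114 × 14.88 / ln(0.0307/0.0254) = 56200 W/m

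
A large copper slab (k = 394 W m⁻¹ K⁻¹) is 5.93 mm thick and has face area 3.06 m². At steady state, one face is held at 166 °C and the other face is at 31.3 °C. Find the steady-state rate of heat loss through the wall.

Q = 27400 kW

Q = kA·ΔT/L = 394 × 3.06 × |166 °C − 31.3 °C| / 0.00593 = 2.74×10^7 W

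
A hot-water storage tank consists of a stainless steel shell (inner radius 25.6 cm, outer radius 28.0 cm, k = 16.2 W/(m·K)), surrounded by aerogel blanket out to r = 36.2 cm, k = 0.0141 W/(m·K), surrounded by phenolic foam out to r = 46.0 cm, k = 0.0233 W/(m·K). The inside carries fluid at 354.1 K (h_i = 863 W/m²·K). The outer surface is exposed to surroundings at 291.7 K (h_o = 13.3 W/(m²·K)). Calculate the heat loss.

Resistance network (inner→outer):
  R_conv,in = 1/(4πr²h) = 1/(4π·0.256²·863) = 0.001407 K/W
  R_stainless steel = (1/0.256 − 1/0.280)/(4πk) = 0.3348/(4π·16.2) = 0.001645 K/W
  R_aerogel blanket = (1/0.280 − 1/0.362)/(4πk) = 0.8090/(4π·0.0141) = 4.566 K/W
  R_phenolic foam = (1/0.362 − 1/0.460)/(4πk) = 0.5885/(4π·0.0233) = 2.010 K/W
  R_conv,out = 1/(4πr²h) = 1/(4π·0.460²·13.3) = 0.02828 K/W
ΣR = 0.001407 + 0.001645 + 4.566 + 2.010 + 0.02828 = 6.607 K/W
Q = ΔT/ΣR = (354.1 K − 291.7 K)/6.607 = 9.44 W

Q = 9.44 W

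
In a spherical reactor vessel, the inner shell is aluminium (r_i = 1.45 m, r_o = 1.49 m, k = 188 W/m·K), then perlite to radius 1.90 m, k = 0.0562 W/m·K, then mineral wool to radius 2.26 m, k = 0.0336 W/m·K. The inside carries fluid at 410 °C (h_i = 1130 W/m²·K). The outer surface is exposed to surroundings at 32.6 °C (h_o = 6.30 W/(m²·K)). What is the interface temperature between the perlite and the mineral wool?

T = 219 °C

Resistance network (inner→outer):
  R_conv,in = 1/(4πr²h) = 1/(4π·1.45²·1130) = 3.349×10^-5 K/W
  R_aluminium = (1/1.45 − 1/1.49)/(4πk) = 0.01851/(4π·188) = 7.837×10^-6 K/W
  R_perlite = (1/1.49 − 1/1.90)/(4πk) = 0.1448/(4π·0.0562) = 0.2051 K/W
  R_mineral wool = (1/1.90 − 1/2.26)/(4πk) = 0.08384/(4π·0.0336) = 0.1986 K/W
  R_conv,out = 1/(4πr²h) = 1/(4π·2.26²·6.30) = 0.002473 K/W
ΣR = 3.349×10^-5 + 7.837×10^-6 + 0.2051 + 0.1986 + 0.002473 = 0.4062 K/W
Q = ΔT/ΣR = (410 °C − 32.6 °C)/0.4062 = 929.1 W
From the inner boundary to the perlite/mineral wool interface, ΣR_partial = 0.2051 K/W.
T_interface = T_in − Q·ΣR_partial = 410 °C − (929.1)(0.2051) = 219 °C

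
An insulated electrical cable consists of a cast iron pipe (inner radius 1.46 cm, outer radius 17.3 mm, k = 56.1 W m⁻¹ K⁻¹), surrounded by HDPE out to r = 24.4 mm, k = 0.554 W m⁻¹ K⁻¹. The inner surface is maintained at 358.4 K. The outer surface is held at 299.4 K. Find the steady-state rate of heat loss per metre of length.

Q' = 594 W/m

Treat each layer as a resistance in series:
  R'_cast iron = ln(0.0173/0.0146)/(2πk) = 0.1697/(2π·56.1) = 4.814×10^-4 m·K/W
  R'_HDPE = ln(0.0244/0.0173)/(2πk) = 0.3439/(2π·0.554) = 0.09879 m·K/W
ΣR = 4.814×10^-4 + 0.09879 = 0.09927 m·K/W
Q' = ΔT/ΣR = (358.4 K − 299.4 K)/0.09927 = 594 W/m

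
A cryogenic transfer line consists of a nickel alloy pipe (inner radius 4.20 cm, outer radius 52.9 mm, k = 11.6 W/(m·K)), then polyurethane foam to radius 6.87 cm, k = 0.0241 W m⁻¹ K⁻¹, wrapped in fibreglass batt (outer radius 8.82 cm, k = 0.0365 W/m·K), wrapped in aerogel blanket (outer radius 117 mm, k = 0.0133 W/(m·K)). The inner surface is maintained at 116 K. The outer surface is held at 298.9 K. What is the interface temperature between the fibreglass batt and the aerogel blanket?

T = 199.1 K

Series thermal resistances, inner to outer:
  R'_nickel alloy = ln(0.0529/0.0420)/(2πk) = 0.2307/(2π·11.6) = 0.003166 m·K/W
  R'_polyurethane foam = ln(0.0687/0.0529)/(2πk) = 0.2613/(2π·0.0241) = 1.726 m·K/W
  R'_fibreglass batt = ln(0.0882/0.0687)/(2πk) = 0.2499/(2π·0.0365) = 1.089 m·K/W
  R'_aerogel blanket = ln(0.117/0.0882)/(2πk) = 0.2826/(2π·0.0133) = 3.381 m·K/W
ΣR = 0.003166 + 1.726 + 1.089 + 3.381 = 6.199 m·K/W
Q' = ΔT/ΣR = (116 K − 298.9 K)/6.199 = -29.50 W/m
From the inner boundary to the fibreglass batt/aerogel blanket interface, ΣR_partial = 2.818 m·K/W.
T_interface = T_in − Q'·ΣR_partial = 116 K − (-29.50)(2.818) = 199.1 K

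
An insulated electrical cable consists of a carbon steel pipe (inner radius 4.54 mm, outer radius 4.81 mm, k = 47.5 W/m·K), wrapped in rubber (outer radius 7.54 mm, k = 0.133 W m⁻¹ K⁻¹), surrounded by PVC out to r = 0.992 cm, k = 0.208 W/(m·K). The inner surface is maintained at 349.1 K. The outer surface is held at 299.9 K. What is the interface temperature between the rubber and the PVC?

Treat each layer as a resistance in series:
  R'_carbon steel = ln(0.00481/0.00454)/(2πk) = 0.05777/(2π·47.5) = 1.936×10^-4 m·K/W
  R'_rubber = ln(0.00754/0.00481)/(2πk) = 0.4495/(2π·0.133) = 0.5379 m·K/W
  R'_PVC = ln(0.00992/0.00754)/(2πk) = 0.2743/(2π·0.208) = 0.2099 m·K/W
ΣR = 1.936×10^-4 + 0.5379 + 0.2099 = 0.7480 m·K/W
Q' = ΔT/ΣR = (349.1 K − 299.9 K)/0.7480 = 65.78 W/m
From the inner boundary to the rubber/PVC interface, ΣR_partial = 0.5381 m·K/W.
T_interface = T_in − Q'·ΣR_partial = 349.1 K − (65.78)(0.5381) = 313.7 K

T = 313.7 K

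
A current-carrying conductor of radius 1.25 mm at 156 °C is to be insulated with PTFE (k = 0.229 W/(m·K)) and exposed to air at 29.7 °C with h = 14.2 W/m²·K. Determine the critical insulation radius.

r_cr = 1.61 cm

For a cylinder, r_cr = k_ins/h = 0.229/14.2 = 0.0161 m = 1.61 cm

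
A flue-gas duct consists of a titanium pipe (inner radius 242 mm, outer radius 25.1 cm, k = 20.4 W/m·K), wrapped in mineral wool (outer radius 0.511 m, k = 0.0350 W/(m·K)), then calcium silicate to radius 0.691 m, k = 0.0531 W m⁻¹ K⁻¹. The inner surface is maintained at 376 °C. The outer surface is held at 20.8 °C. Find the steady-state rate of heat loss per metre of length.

Q' = 85.8 W/m

Treat each layer as a resistance in series:
  R'_titanium = ln(0.251/0.242)/(2πk) = 0.03652/(2π·20.4) = 2.849×10^-4 m·K/W
  R'_mineral wool = ln(0.511/0.251)/(2πk) = 0.7109/(2π·0.0350) = 3.233 m·K/W
  R'_calcium silicate = ln(0.691/0.511)/(2πk) = 0.3018/(2π·0.0531) = 0.9045 m·K/W
ΣR = 2.849×10^-4 + 3.233 + 0.9045 = 4.138 m·K/W
Q' = ΔT/ΣR = (376 °C − 20.8 °C)/4.138 = 85.8 W/m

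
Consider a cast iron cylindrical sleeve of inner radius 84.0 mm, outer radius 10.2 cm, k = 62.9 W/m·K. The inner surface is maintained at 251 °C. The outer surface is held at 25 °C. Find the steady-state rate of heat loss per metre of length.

Q' = 2πk·ΔT/ln(r₂/r₁) = 2π × 62.9 × 226 / ln(0.102/0.0840) = 4.60×10^5 W/m

Q' = 460 kW/m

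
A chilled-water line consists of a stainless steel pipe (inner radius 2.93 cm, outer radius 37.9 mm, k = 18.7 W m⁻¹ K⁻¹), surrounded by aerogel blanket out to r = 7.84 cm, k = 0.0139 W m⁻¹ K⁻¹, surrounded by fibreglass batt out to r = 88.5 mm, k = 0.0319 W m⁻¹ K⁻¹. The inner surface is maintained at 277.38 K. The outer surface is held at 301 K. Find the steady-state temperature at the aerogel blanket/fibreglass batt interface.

T = 299.4 K

Treat each layer as a resistance in series:
  R'_stainless steel = ln(0.0379/0.0293)/(2πk) = 0.2574/(2π·18.7) = 0.002190 m·K/W
  R'_aerogel blanket = ln(0.0784/0.0379)/(2πk) = 0.7269/(2π·0.0139) = 8.323 m·K/W
  R'_fibreglass batt = ln(0.0885/0.0784)/(2πk) = 0.1212/(2π·0.0319) = 0.6046 m·K/W
ΣR = 0.002190 + 8.323 + 0.6046 = 8.930 m·K/W
Q' = ΔT/ΣR = (277.38 K − 301 K)/8.930 = -2.645 W/m
From the inner boundary to the aerogel blanket/fibreglass batt interface, ΣR_partial = 8.325 m·K/W.
T_interface = T_in − Q'·ΣR_partial = 277.38 K − (-2.645)(8.325) = 299.4 K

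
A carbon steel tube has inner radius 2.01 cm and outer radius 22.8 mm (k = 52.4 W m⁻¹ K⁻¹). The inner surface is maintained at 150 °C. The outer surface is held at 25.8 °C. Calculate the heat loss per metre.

Q' = 2πk·ΔT/ln(r₂/r₁) = 2π × 52.4 × 124.2 / ln(0.0228/0.0201) = 3.24×10^5 W/m

Q' = 324 kW/m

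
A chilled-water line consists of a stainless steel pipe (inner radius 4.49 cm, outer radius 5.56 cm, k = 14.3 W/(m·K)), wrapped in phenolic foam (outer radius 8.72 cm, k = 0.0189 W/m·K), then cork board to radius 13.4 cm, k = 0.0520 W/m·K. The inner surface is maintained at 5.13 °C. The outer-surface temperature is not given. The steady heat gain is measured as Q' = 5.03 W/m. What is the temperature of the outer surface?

Sum the resistances:
  R'_stainless steel = ln(0.0556/0.0449)/(2πk) = 0.2137/(2π·14.3) = 0.002379 m·K/W
  R'_phenolic foam = ln(0.0872/0.0556)/(2πk) = 0.4500/(2π·0.0189) = 3.790 m·K/W
  R'_cork board = ln(0.134/0.0872)/(2πk) = 0.4296/(2π·0.0520) = 1.315 m·K/W
ΣR = 5.107 m·K/W
ΔT = Q'·ΣR = 5.03 × 5.107 = 25.69 K
Heat flows inward, so T_out = T_in + ΔT = 5.13 + 25.69 = 30.8 °C

T_out = 30.8 °C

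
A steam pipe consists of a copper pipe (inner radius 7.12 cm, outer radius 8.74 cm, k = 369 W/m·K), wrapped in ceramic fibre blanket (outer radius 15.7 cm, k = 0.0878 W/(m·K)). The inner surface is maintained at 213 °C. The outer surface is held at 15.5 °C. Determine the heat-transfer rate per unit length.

Q' = 186 W/m

Resistance network (inner→outer):
  R'_copper = ln(0.0874/0.0712)/(2πk) = 0.2050/(2π·369) = 8.842×10^-5 m·K/W
  R'_ceramic fibre blanket = ln(0.157/0.0874)/(2πk) = 0.5858/(2π·0.0878) = 1.062 m·K/W
ΣR = 8.842×10^-5 + 1.062 = 1.062 m·K/W
Q' = ΔT/ΣR = (213 °C − 15.5 °C)/1.062 = 186 W/m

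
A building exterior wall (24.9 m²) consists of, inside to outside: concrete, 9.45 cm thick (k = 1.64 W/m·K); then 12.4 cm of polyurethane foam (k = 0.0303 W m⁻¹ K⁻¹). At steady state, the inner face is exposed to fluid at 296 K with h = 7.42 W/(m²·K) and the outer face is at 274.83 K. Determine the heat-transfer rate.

Resistance network (inner→outer):
  R_conv,in = 1/(hA) = 1/(7.42·24.9) = 0.005412 K/W
  R_concrete = L/(kA) = 0.0945/(1.64·24.9) = 0.002314 K/W
  R_polyurethane foam = L/(kA) = 0.124/(0.0303·24.9) = 0.1644 K/W
ΣR = 0.005412 + 0.002314 + 0.1644 = 0.1721 K/W
Q = ΔT/ΣR = (296 K − 274.83 K)/0.1721 = 123 W

Q = 123 W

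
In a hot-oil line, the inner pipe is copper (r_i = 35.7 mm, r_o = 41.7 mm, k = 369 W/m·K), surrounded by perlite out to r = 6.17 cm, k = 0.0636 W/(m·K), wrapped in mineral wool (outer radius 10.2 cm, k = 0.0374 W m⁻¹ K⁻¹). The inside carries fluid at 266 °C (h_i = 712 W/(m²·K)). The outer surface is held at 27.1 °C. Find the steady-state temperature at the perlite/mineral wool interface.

Treat each layer as a resistance in series:
  R'_conv,in = 1/(2πr h) = 1/(2π·0.0357·712) = 0.006261 m·K/W
  R'_copper = ln(0.0417/0.0357)/(2πk) = 0.1554/(2π·369) = 6.700×10^-5 m·K/W
  R'_perlite = ln(0.0617/0.0417)/(2πk) = 0.3918/(2π·0.0636) = 0.9804 m·K/W
  R'_mineral wool = ln(0.102/0.0617)/(2πk) = 0.5027/(2π·0.0374) = 2.139 m·K/W
ΣR = 0.006261 + 6.700×10^-5 + 0.9804 + 2.139 = 3.126 m·K/W
Q' = ΔT/ΣR = (266 °C − 27.1 °C)/3.126 = 76.42 W/m
From the inner boundary to the perlite/mineral wool interface, ΣR_partial = 0.9867 m·K/W.
T_interface = T_in − Q'·ΣR_partial = 266 °C − (76.42)(0.9867) = 191 °C

T = 191 °C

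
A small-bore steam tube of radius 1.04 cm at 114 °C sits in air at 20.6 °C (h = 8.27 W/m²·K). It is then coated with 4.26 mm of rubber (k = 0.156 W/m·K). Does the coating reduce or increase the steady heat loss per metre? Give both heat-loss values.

Critical radius for a cylinder: r_cr = k/h = 0.0189 m = 1.89 cm.
Outer radius after coating: r₂ = 0.0104 + 0.00426 = 0.01466 m.
Since r₁ < r_cr and r₂ ≤ r_cr, the coating moves toward the maximum at r_cr — heat loss rises.
Bare: R = 1/(2πr₁h) = 1.850 m·K/W; Q = 93.4/1.850 = 50.5 W/m.
Coated: R = R_cond + R_conv = 1.663 m·K/W; Q = 93.4/1.663 = 56.2 W/m.

increases: 50.5 → 56.2 W/m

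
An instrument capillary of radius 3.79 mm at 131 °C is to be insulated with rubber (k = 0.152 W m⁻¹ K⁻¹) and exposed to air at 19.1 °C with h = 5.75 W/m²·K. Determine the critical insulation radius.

r_cr = 2.64 cm

For a cylinder, r_cr = k_ins/h = 0.152/5.75 = 0.0264 m = 2.64 cm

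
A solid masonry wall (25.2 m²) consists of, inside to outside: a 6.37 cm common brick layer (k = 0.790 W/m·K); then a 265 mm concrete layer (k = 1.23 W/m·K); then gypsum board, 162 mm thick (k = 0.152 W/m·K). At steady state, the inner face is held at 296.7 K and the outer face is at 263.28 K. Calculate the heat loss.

Q = 618 W

Resistance network (inner→outer):
  R_common brick = L/(kA) = 0.0637/(0.790·25.2) = 0.003200 K/W
  R_concrete = L/(kA) = 0.265/(1.23·25.2) = 0.008549 K/W
  R_gypsum board = L/(kA) = 0.162/(0.152·25.2) = 0.04229 K/W
ΣR = 0.003200 + 0.008549 + 0.04229 = 0.05404 K/W
Q = ΔT/ΣR = (296.7 K − 263.28 K)/0.05404 = 618 W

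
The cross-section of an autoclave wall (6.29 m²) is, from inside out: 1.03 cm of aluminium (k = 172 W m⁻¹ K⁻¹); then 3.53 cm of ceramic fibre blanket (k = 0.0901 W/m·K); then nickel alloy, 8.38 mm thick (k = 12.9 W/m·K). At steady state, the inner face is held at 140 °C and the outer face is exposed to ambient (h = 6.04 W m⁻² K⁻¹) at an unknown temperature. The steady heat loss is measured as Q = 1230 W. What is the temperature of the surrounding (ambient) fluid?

T_out = 30.9 °C

Series resistances:
  R_aluminium = L/(kA) = 0.0103/(172·6.29) = 9.520×10^-6 K/W
  R_ceramic fibre blanket = L/(kA) = 0.0353/(0.0901·6.29) = 0.06229 K/W
  R_nickel alloy = L/(kA) = 0.00838/(12.9·6.29) = 1.033×10^-4 K/W
  R_conv,out = 1/(hA) = 1/(6.04·6.29) = 0.02632 K/W
ΣR = 0.08872 K/W
ΔT = Q·ΣR = 1230 × 0.08872 = 109.1 K
Heat flows outward, so T_out = T_in − ΔT = 140 − 109.1 = 30.9 °C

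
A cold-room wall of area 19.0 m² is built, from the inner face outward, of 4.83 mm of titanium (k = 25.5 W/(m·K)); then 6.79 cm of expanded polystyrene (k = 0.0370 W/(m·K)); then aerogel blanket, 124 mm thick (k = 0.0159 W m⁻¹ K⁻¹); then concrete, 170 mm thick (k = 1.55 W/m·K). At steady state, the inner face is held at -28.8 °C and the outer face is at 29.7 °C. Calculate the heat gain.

Q = 114 W

Series thermal resistances, inner to outer:
  R_titanium = L/(kA) = 0.00483/(25.5·19.0) = 9.969×10^-6 K/W
  R_expanded polystyrene = L/(kA) = 0.0679/(0.0370·19.0) = 0.09659 K/W
  R_aerogel blanket = L/(kA) = 0.124/(0.0159·19.0) = 0.4105 K/W
  R_concrete = L/(kA) = 0.170/(1.55·19.0) = 0.005772 K/W
ΣR = 9.969×10^-6 + 0.09659 + 0.4105 + 0.005772 = 0.5129 K/W
Q = ΔT/ΣR = (-28.8 °C − 29.7 °C)/0.5129 = -114 W
(Negative Q ⇒ heat flows inward; heat gain = 114 W.)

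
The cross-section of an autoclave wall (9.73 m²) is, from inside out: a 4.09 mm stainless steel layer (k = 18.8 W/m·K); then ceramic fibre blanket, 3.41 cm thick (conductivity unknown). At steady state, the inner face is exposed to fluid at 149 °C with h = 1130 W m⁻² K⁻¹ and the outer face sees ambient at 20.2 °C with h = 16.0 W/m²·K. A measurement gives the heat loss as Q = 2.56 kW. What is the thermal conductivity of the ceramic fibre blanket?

ΣR = ΔT/Q = |149 − 20.2|/2560 = 0.05031 K/W
Known resistances:
  R_conv,in = 1/(hA) = 1/(1130·9.73) = 9.095×10^-5 K/W
  R_stainless steel = L/(kA) = 0.00409/(18.8·9.73) = 2.236×10^-5 K/W
  R_conv,out = 1/(hA) = 1/(16.0·9.73) = 0.006423 K/W
R_ceramic fibre blanket = ΣR − ΣR_known = 0.05031 − 0.006536 = 0.04377 K/W
L/(kA) = 0.04377 ⇒ k = 0.0341/(0.04377·9.73) = 0.0801 W/m·K

k = 0.0801 W/m·K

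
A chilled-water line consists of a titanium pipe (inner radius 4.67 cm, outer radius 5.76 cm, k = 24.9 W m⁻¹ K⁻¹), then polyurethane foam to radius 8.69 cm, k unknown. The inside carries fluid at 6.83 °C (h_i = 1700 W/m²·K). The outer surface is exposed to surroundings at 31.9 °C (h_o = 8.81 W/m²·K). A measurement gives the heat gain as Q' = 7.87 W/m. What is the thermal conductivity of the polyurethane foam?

ΣR = ΔT/Q' = |6.83 − 31.9|/7.87 = 3.186 m·K/W
Known resistances:
  R'_conv,in = 1/(2πr h) = 1/(2π·0.0467·1700) = 0.002005 m·K/W
  R'_titanium = ln(0.0576/0.0467)/(2πk) = 0.2098/(2π·24.9) = 0.001341 m·K/W
  R'_conv,out = 1/(2πr h) = 1/(2π·0.0869·8.81) = 0.2079 m·K/W
R_polyurethane foam = ΣR − ΣR_known = 3.186 − 0.2112 = 2.975 m·K/W
ln(r₂/r₁)/(2πk) = 2.975 ⇒ k = 0.4112/(2π·2.975) = 0.0220 W/m·K

k = 0.0220 W/m·K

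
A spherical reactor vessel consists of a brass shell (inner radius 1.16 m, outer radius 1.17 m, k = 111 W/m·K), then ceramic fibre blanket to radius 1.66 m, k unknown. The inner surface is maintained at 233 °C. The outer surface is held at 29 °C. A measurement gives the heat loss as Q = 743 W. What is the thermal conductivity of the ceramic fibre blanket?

ΣR = ΔT/Q = |233 − 29|/743 = 0.2746 K/W
Known resistances:
  R_brass = (1/1.16 − 1/1.17)/(4πk) = 0.007368/(4π·111) = 5.282×10^-6 K/W
R_ceramic fibre blanket = ΣR − ΣR_known = 0.2746 − 5.282×10^-6 = 0.2746 K/W
(1/r₁−1/r₂)/(4πk) = 0.2746 ⇒ k = 0.2523/(4π·0.2746) = 0.0731 W/m·K

k = 0.0731 W/m·K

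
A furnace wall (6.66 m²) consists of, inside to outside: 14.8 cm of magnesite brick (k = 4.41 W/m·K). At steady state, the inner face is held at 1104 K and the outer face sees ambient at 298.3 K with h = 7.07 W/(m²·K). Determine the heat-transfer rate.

Q = 30.7 kW

Resistance network (inner→outer):
  R_magnesite brick = L/(kA) = 0.148/(4.41·6.66) = 0.005039 K/W
  R_conv,out = 1/(hA) = 1/(7.07·6.66) = 0.02124 K/W
ΣR = 0.005039 + 0.02124 = 0.02628 K/W
Q = ΔT/ΣR = (1104 K − 298.3 K)/0.02628 = 30700 W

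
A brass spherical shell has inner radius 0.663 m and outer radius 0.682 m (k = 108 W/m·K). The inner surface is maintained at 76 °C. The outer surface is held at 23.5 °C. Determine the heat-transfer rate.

Q = 1700 kW

Q = 4πk·ΔT/(1/r₁ − 1/r₂) = 4π × 108 × 52.5 / (1/0.663 − 1/0.682) = 1.70×10^6 W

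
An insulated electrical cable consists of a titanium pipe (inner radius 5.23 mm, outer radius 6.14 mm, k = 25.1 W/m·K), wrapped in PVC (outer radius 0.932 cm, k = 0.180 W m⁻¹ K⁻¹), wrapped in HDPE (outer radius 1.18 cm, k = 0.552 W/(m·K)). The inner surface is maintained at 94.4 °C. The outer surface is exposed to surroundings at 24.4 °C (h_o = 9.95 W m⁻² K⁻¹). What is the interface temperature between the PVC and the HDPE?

Treat each layer as a resistance in series:
  R'_titanium = ln(0.00614/0.00523)/(2πk) = 0.1604/(2π·25.1) = 0.001017 m·K/W
  R'_PVC = ln(0.00932/0.00614)/(2πk) = 0.4173/(2π·0.180) = 0.3690 m·K/W
  R'_HDPE = ln(0.0118/0.00932)/(2πk) = 0.2359/(2π·0.552) = 0.06803 m·K/W
  R'_conv,out = 1/(2πr h) = 1/(2π·0.0118·9.95) = 1.356 m·K/W
ΣR = 0.001017 + 0.3690 + 0.06803 + 1.356 = 1.794 m·K/W
Q' = ΔT/ΣR = (94.4 °C − 24.4 °C)/1.794 = 39.02 W/m
From the inner boundary to the PVC/HDPE interface, ΣR_partial = 0.3700 m·K/W.
T_interface = T_in − Q'·ΣR_partial = 94.4 °C − (39.02)(0.3700) = 80.0 °C

T = 80.0 °C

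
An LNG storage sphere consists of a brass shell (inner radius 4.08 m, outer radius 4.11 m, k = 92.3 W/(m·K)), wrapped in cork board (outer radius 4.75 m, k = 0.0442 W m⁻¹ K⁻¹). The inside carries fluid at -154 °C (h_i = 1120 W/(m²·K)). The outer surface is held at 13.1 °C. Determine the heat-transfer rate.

Treat each layer as a resistance in series:
  R_conv,in = 1/(4πr²h) = 1/(4π·4.08²·1120) = 4.268×10^-6 K/W
  R_brass = (1/4.08 − 1/4.11)/(4πk) = 0.001789/(4π·92.3) = 1.542×10^-6 K/W
  R_cork board = (1/4.11 − 1/4.75)/(4πk) = 0.03278/(4π·0.0442) = 0.05902 K/W
ΣR = 4.268×10^-6 + 1.542×10^-6 + 0.05902 = 0.05903 K/W
Q = ΔT/ΣR = (-154 °C − 13.1 °C)/0.05903 = -2830 W
(Negative Q ⇒ heat flows inward; heat gain = 2830 W.)

Q = 2.83 kW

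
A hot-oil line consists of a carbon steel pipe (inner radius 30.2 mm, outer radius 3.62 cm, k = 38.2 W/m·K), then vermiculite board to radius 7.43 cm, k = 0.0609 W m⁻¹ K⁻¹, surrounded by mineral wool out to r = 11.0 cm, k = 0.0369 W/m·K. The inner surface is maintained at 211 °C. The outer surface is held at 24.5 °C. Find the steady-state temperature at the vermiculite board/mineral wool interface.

Resistance network (inner→outer):
  R'_carbon steel = ln(0.0362/0.0302)/(2πk) = 0.1812/(2π·38.2) = 7.550×10^-4 m·K/W
  R'_vermiculite board = ln(0.0743/0.0362)/(2πk) = 0.7191/(2π·0.0609) = 1.879 m·K/W
  R'_mineral wool = ln(0.110/0.0743)/(2πk) = 0.3924/(2π·0.0369) = 1.692 m·K/W
ΣR = 7.550×10^-4 + 1.879 + 1.692 = 3.572 m·K/W
Q' = ΔT/ΣR = (211 °C − 24.5 °C)/3.572 = 52.21 W/m
From the inner boundary to the vermiculite board/mineral wool interface, ΣR_partial = 1.880 m·K/W.
T_interface = T_in − Q'·ΣR_partial = 211 °C − (52.21)(1.880) = 113 °C

T = 113 °C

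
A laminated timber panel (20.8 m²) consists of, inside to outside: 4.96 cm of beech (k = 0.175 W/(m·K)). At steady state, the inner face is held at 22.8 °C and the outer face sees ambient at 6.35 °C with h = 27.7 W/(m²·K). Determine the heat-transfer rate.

Q = 1070 W

Series thermal resistances, inner to outer:
  R_beech = L/(kA) = 0.0496/(0.175·20.8) = 0.01363 K/W
  R_conv,out = 1/(hA) = 1/(27.7·20.8) = 0.001736 K/W
ΣR = 0.01363 + 0.001736 = 0.01537 K/W
Q = ΔT/ΣR = (22.8 °C − 6.35 °C)/0.01537 = 1070 W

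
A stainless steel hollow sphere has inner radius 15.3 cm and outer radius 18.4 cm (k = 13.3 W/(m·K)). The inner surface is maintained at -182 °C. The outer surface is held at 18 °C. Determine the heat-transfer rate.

Q = 4πk·ΔT/(1/r₁ − 1/r₂) = 4π × 13.3 × 200 / (1/0.153 − 1/0.184) = 30400 W

Q = 30.4 kW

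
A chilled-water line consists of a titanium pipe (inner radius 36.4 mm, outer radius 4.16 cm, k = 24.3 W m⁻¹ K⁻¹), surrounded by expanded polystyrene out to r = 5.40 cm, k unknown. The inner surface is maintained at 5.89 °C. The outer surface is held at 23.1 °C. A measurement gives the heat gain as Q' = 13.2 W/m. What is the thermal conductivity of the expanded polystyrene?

k = 0.0319 W/m·K

ΣR = ΔT/Q' = |5.89 − 23.1|/13.2 = 1.304 m·K/W
Known resistances:
  R'_titanium = ln(0.0416/0.0364)/(2πk) = 0.1335/(2π·24.3) = 8.746×10^-4 m·K/W
R_expanded polystyrene = ΣR − ΣR_known = 1.304 − 8.746×10^-4 = 1.303 m·K/W
ln(r₂/r₁)/(2πk) = 1.303 ⇒ k = 0.2609/(2π·1.303) = 0.0319 W/m·K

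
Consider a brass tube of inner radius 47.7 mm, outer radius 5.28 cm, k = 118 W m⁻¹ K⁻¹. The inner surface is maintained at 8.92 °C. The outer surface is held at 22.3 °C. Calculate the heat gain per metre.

Q' = 2πk·ΔT/ln(r₂/r₁) = 2π × 118 × 13.38 / ln(0.0528/0.0477) = 97700 W/m

Q' = 97.7 kW/m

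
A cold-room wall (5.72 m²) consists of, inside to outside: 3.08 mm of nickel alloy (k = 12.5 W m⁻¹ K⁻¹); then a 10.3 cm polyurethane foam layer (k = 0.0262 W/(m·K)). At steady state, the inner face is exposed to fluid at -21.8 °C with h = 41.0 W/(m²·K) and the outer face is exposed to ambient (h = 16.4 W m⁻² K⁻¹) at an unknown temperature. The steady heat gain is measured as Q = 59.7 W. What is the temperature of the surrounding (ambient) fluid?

T_out = 20.1 °C

Series resistances:
  R_conv,in = 1/(hA) = 1/(41.0·5.72) = 0.004264 K/W
  R_nickel alloy = L/(kA) = 0.00308/(12.5·5.72) = 4.308×10^-5 K/W
  R_polyurethane foam = L/(kA) = 0.103/(0.0262·5.72) = 0.6873 K/W
  R_conv,out = 1/(hA) = 1/(16.4·5.72) = 0.01066 K/W
ΣR = 0.7023 K/W
ΔT = Q·ΣR = 59.7 × 0.7023 = 41.93 K
Heat flows inward, so T_out = T_in + ΔT = -21.8 + 41.93 = 20.1 °C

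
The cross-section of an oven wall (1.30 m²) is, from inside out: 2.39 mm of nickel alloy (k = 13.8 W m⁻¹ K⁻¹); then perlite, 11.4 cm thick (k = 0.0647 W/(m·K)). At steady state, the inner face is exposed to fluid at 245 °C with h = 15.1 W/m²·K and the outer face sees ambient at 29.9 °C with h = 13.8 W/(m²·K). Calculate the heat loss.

Q = 147 W

Treat each layer as a resistance in series:
  R_conv,in = 1/(hA) = 1/(15.1·1.30) = 0.05094 K/W
  R_nickel alloy = L/(kA) = 0.00239/(13.8·1.30) = 1.332×10^-4 K/W
  R_perlite = L/(kA) = 0.114/(0.0647·1.30) = 1.355 K/W
  R_conv,out = 1/(hA) = 1/(13.8·1.30) = 0.05574 K/W
ΣR = 0.05094 + 1.332×10^-4 + 1.355 + 0.05574 = 1.462 K/W
Q = ΔT/ΣR = (245 °C − 29.9 °C)/1.462 = 147 W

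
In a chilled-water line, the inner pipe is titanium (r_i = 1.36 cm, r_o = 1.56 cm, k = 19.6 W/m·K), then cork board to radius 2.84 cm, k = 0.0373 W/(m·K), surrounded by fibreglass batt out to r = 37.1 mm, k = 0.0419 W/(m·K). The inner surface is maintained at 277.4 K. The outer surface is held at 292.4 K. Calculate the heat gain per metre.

Q' = 4.20 W/m

Resistance network (inner→outer):
  R'_titanium = ln(0.0156/0.0136)/(2πk) = 0.1372/(2π·19.6) = 0.001114 m·K/W
  R'_cork board = ln(0.0284/0.0156)/(2πk) = 0.5991/(2π·0.0373) = 2.556 m·K/W
  R'_fibreglass batt = ln(0.0371/0.0284)/(2πk) = 0.2672/(2π·0.0419) = 1.015 m·K/W
ΣR = 0.001114 + 2.556 + 1.015 = 3.572 m·K/W
Q' = ΔT/ΣR = (277.4 K − 292.4 K)/3.572 = -4.20 W/m
(Negative Q' ⇒ heat flows inward; heat gain = 4.20 W/m.)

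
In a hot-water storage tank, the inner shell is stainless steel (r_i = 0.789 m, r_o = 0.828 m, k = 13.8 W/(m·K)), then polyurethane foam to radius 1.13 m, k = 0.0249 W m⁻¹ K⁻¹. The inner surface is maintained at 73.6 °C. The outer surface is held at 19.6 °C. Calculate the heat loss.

Series thermal resistances, inner to outer:
  R_stainless steel = (1/0.789 − 1/0.828)/(4πk) = 0.05970/(4π·13.8) = 3.442×10^-4 K/W
  R_polyurethane foam = (1/0.828 − 1/1.13)/(4πk) = 0.3228/(4π·0.0249) = 1.032 K/W
ΣR = 3.442×10^-4 + 1.032 = 1.032 K/W
Q = ΔT/ΣR = (73.6 °C − 19.6 °C)/1.032 = 52.3 W

Q = 52.3 W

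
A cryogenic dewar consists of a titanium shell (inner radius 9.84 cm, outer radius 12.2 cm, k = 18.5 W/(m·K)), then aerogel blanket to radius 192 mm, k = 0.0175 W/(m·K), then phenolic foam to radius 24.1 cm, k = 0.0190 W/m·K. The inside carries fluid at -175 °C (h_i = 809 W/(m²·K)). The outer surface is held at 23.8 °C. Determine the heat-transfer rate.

Q = 11.0 W

Series thermal resistances, inner to outer:
  R_conv,in = 1/(4πr²h) = 1/(4π·0.0984²·809) = 0.01016 K/W
  R_titanium = (1/0.0984 − 1/0.122)/(4πk) = 1.966/(4π·18.5) = 0.008456 K/W
  R_aerogel blanket = (1/0.122 − 1/0.192)/(4πk) = 2.988/(4π·0.0175) = 13.59 K/W
  R_phenolic foam = (1/0.192 − 1/0.241)/(4πk) = 1.059/(4π·0.0190) = 4.435 K/W
ΣR = 0.01016 + 0.008456 + 13.59 + 4.435 = 18.04 K/W
Q = ΔT/ΣR = (-175 °C − 23.8 °C)/18.04 = -11.0 W
(Negative Q ⇒ heat flows inward; heat gain = 11.0 W.)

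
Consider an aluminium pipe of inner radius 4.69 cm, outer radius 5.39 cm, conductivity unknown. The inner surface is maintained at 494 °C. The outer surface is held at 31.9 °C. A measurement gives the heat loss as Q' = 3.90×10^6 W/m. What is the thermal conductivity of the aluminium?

k = 187 W/m·K

ΣR = ΔT/Q' = |494 − 31.9|/3.90×10^6 = 1.185×10^-4 m·K/W
ln(r₂/r₁)/(2πk) = 1.185×10^-4 ⇒ k = 0.1391/(2π·1.185×10^-4) = 187 W/m·K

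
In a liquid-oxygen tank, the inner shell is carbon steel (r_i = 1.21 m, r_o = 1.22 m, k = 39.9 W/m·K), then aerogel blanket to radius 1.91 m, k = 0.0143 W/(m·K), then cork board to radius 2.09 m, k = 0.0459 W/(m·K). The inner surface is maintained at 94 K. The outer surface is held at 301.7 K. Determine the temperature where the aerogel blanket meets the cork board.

Resistance network (inner→outer):
  R_carbon steel = (1/1.21 − 1/1.22)/(4πk) = 0.006774/(4π·39.9) = 1.351×10^-5 K/W
  R_aerogel blanket = (1/1.22 − 1/1.91)/(4πk) = 0.2961/(4π·0.0143) = 1.648 K/W
  R_cork board = (1/1.91 − 1/2.09)/(4πk) = 0.04509/(4π·0.0459) = 0.07818 K/W
ΣR = 1.351×10^-5 + 1.648 + 0.07818 = 1.726 K/W
Q = ΔT/ΣR = (94 K − 301.7 K)/1.726 = -120.3 W
From the inner boundary to the aerogel blanket/cork board interface, ΣR_partial = 1.648 K/W.
T_interface = T_in − Q·ΣR_partial = 94 K − (-120.3)(1.648) = 292.3 K

T = 292.3 K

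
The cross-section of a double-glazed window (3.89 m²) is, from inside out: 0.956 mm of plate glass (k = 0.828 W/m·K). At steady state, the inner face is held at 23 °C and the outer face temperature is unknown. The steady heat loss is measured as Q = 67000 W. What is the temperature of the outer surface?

Sum the resistances:
  R_plate glass = L/(kA) = 9.56×10^-4/(0.828·3.89) = 2.968×10^-4 K/W
ΣR = 2.968×10^-4 K/W
ΔT = Q·ΣR = 67000 × 2.968×10^-4 = 19.89 K
Heat flows outward, so T_out = T_in − ΔT = 23 − 19.89 = 3.11 °C

T_out = 3.11 °C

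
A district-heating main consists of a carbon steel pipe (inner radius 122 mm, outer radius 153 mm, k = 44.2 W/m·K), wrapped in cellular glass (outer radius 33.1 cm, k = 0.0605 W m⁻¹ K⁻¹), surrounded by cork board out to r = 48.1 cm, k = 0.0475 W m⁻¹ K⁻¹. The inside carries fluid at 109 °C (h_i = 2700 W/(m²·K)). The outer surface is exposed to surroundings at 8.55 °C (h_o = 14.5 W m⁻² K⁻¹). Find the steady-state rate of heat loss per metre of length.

Series thermal resistances, inner to outer:
  R'_conv,in = 1/(2πr h) = 1/(2π·0.122·2700) = 4.832×10^-4 m·K/W
  R'_carbon steel = ln(0.153/0.122)/(2πk) = 0.2264/(2π·44.2) = 8.153×10^-4 m·K/W
  R'_cellular glass = ln(0.331/0.153)/(2πk) = 0.7717/(2π·0.0605) = 2.030 m·K/W
  R'_cork board = ln(0.481/0.331)/(2πk) = 0.3737/(2π·0.0475) = 1.252 m·K/W
  R'_conv,out = 1/(2πr h) = 1/(2π·0.481·14.5) = 0.02282 m·K/W
ΣR = 4.832×10^-4 + 8.153×10^-4 + 2.030 + 1.252 + 0.02282 = 3.306 m·K/W
Q' = ΔT/ΣR = (109 °C − 8.55 °C)/3.306 = 30.4 W/m

Q' = 30.4 W/m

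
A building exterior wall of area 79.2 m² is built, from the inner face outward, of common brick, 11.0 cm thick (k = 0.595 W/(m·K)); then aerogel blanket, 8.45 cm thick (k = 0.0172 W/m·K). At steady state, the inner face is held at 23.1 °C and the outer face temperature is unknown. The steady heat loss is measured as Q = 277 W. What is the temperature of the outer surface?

T_out = 5.27 °C

Sum the resistances:
  R_common brick = L/(kA) = 0.110/(0.595·79.2) = 0.002334 K/W
  R_aerogel blanket = L/(kA) = 0.0845/(0.0172·79.2) = 0.06203 K/W
ΣR = 0.06436 K/W
ΔT = Q·ΣR = 277 × 0.06436 = 17.83 K
Heat flows outward, so T_out = T_in − ΔT = 23.1 − 17.83 = 5.27 °C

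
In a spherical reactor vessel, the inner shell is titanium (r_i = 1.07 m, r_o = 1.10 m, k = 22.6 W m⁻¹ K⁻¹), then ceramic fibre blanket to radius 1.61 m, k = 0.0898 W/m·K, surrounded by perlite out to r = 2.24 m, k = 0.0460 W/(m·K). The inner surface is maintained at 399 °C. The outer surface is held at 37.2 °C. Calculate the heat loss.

Series thermal resistances, inner to outer:
  R_titanium = (1/1.07 − 1/1.10)/(4πk) = 0.02549/(4π·22.6) = 8.975×10^-5 K/W
  R_ceramic fibre blanket = (1/1.10 − 1/1.61)/(4πk) = 0.2880/(4π·0.0898) = 0.2552 K/W
  R_perlite = (1/1.61 − 1/2.24)/(4πk) = 0.1747/(4π·0.0460) = 0.3022 K/W
ΣR = 8.975×10^-5 + 0.2552 + 0.3022 = 0.5575 K/W
Q = ΔT/ΣR = (399 °C − 37.2 °C)/0.5575 = 649 W

Q = 649 W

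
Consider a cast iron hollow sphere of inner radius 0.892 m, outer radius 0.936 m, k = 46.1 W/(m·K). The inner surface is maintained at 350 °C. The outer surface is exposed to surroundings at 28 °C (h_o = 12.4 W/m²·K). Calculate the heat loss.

Series thermal resistances, inner to outer:
  R_cast iron = (1/0.892 − 1/0.936)/(4πk) = 0.05270/(4π·46.1) = 9.097×10^-5 K/W
  R_conv,out = 1/(4πr²h) = 1/(4π·0.936²·12.4) = 0.007325 K/W
ΣR = 9.097×10^-5 + 0.007325 = 0.007416 K/W
Q = ΔT/ΣR = (350 °C − 28 °C)/0.007416 = 43400 W

Q = 43.4 kW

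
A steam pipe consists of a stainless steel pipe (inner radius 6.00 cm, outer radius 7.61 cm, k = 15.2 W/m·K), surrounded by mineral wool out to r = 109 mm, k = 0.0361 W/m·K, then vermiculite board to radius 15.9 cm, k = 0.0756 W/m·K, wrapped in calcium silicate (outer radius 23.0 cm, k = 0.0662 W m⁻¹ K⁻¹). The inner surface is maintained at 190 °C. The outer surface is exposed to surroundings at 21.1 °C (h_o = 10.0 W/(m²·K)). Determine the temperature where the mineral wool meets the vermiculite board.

Series thermal resistances, inner to outer:
  R'_stainless steel = ln(0.0761/0.0600)/(2πk) = 0.2377/(2π·15.2) = 0.002489 m·K/W
  R'_mineral wool = ln(0.109/0.0761)/(2πk) = 0.3593/(2π·0.0361) = 1.584 m·K/W
  R'_vermiculite board = ln(0.159/0.109)/(2πk) = 0.3776/(2π·0.0756) = 0.7948 m·K/W
  R'_calcium silicate = ln(0.230/0.159)/(2πk) = 0.3692/(2π·0.0662) = 0.8876 m·K/W
  R'_conv,out = 1/(2πr h) = 1/(2π·0.230·10.0) = 0.06920 m·K/W
ΣR = 0.002489 + 1.584 + 0.7948 + 0.8876 + 0.06920 = 3.338 m·K/W
Q' = ΔT/ΣR = (190 °C − 21.1 °C)/3.338 = 50.60 W/m
From the inner boundary to the mineral wool/vermiculite board interface, ΣR_partial = 1.586 m·K/W.
T_interface = T_in − Q'·ΣR_partial = 190 °C − (50.60)(1.586) = 110 °C

T = 110 °C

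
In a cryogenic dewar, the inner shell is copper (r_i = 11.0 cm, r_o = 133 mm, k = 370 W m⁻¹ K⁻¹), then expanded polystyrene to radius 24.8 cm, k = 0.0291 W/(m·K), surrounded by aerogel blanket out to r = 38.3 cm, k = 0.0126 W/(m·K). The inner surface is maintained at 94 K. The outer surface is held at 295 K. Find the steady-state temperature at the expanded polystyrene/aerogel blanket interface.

T = 197.5 K

Treat each layer as a resistance in series:
  R_copper = (1/0.110 − 1/0.133)/(4πk) = 1.572/(4π·370) = 3.381×10^-4 K/W
  R_expanded polystyrene = (1/0.133 − 1/0.248)/(4πk) = 3.487/(4π·0.0291) = 9.534 K/W
  R_aerogel blanket = (1/0.248 − 1/0.383)/(4πk) = 1.421/(4π·0.0126) = 8.976 K/W
ΣR = 3.381×10^-4 + 9.534 + 8.976 = 18.51 K/W
Q = ΔT/ΣR = (94 K − 295 K)/18.51 = -10.86 W
From the inner boundary to the expanded polystyrene/aerogel blanket interface, ΣR_partial = 9.534 K/W.
T_interface = T_in − Q·ΣR_partial = 94 K − (-10.86)(9.534) = 197.5 K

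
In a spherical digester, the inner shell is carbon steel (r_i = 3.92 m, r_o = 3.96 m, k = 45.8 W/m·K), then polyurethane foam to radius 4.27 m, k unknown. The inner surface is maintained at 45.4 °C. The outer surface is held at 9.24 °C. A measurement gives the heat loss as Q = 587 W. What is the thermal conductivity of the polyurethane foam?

ΣR = ΔT/Q = |45.4 − 9.24|/587 = 0.06160 K/W
Known resistances:
  R_carbon steel = (1/3.92 − 1/3.96)/(4πk) = 0.002577/(4π·45.8) = 4.477×10^-6 K/W
R_polyurethane foam = ΣR − ΣR_known = 0.06160 − 4.477×10^-6 = 0.06160 K/W
(1/r₁−1/r₂)/(4πk) = 0.06160 ⇒ k = 0.01833/(4π·0.06160) = 0.0237 W/m·K

k = 0.0237 W/m·K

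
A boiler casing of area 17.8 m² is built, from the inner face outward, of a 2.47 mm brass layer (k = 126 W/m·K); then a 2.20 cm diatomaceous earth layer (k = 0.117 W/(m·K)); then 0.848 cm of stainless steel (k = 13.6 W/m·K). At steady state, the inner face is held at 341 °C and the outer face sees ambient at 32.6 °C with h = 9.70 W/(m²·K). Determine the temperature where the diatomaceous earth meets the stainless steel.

Resistance network (inner→outer):
  R_brass = L/(kA) = 0.00247/(126·17.8) = 1.101×10^-6 K/W
  R_diatomaceous earth = L/(kA) = 0.0220/(0.117·17.8) = 0.01056 K/W
  R_stainless steel = L/(kA) = 0.00848/(13.6·17.8) = 3.503×10^-5 K/W
  R_conv,out = 1/(hA) = 1/(9.70·17.8) = 0.005792 K/W
ΣR = 1.101×10^-6 + 0.01056 + 3.503×10^-5 + 0.005792 = 0.01639 K/W
Q = ΔT/ΣR = (341 °C − 32.6 °C)/0.01639 = 18820 W
From the inner boundary to the diatomaceous earth/stainless steel interface, ΣR_partial = 0.01056 K/W.
T_interface = T_in − Q·ΣR_partial = 341 °C − (18820)(0.01056) = 142 °C

T = 142 °C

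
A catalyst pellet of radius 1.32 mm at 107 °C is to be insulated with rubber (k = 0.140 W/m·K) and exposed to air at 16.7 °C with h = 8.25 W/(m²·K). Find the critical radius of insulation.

For a sphere, r_cr = 2k_ins/h = 2·0.140/8.25 = 0.0339 m = 3.39 cm

r_cr = 3.39 cm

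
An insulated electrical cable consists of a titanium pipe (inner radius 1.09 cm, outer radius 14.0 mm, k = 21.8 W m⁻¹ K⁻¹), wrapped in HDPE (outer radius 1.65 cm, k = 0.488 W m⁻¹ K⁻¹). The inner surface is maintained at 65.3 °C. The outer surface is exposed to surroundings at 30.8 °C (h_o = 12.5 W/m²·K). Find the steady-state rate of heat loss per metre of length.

Q' = 41.7 W/m

Resistance network (inner→outer):
  R'_titanium = ln(0.0140/0.0109)/(2πk) = 0.2503/(2π·21.8) = 0.001827 m·K/W
  R'_HDPE = ln(0.0165/0.0140)/(2πk) = 0.1643/(2π·0.488) = 0.05359 m·K/W
  R'_conv,out = 1/(2πr h) = 1/(2π·0.0165·12.5) = 0.7717 m·K/W
ΣR = 0.001827 + 0.05359 + 0.7717 = 0.8271 m·K/W
Q' = ΔT/ΣR = (65.3 °C − 30.8 °C)/0.8271 = 41.7 W/m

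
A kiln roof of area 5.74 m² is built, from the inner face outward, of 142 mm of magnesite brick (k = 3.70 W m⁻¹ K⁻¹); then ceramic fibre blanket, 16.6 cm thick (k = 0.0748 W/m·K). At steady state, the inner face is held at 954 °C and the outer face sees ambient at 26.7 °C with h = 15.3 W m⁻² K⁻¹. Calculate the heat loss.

Q = 2290 W

Resistance network (inner→outer):
  R_magnesite brick = L/(kA) = 0.142/(3.70·5.74) = 0.006686 K/W
  R_ceramic fibre blanket = L/(kA) = 0.166/(0.0748·5.74) = 0.3866 K/W
  R_conv,out = 1/(hA) = 1/(15.3·5.74) = 0.01139 K/W
ΣR = 0.006686 + 0.3866 + 0.01139 = 0.4047 K/W
Q = ΔT/ΣR = (954 °C − 26.7 °C)/0.4047 = 2290 W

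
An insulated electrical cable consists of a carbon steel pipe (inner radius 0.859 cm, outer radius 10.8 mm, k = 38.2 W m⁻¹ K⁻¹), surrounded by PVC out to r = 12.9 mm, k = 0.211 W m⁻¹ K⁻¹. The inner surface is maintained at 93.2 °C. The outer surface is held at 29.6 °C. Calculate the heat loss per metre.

Q' = 471 W/m

Series thermal resistances, inner to outer:
  R'_carbon steel = ln(0.0108/0.00859)/(2πk) = 0.2289/(2π·38.2) = 9.539×10^-4 m·K/W
  R'_PVC = ln(0.0129/0.0108)/(2πk) = 0.1777/(2π·0.211) = 0.1340 m·K/W
ΣR = 9.539×10^-4 + 0.1340 = 0.1350 m·K/W
Q' = ΔT/ΣR = (93.2 °C − 29.6 °C)/0.1350 = 471 W/m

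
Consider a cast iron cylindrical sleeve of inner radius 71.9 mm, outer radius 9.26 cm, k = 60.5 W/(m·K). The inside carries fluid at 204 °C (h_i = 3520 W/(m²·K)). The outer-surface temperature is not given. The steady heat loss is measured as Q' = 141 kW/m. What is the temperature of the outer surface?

T_out = 21.5 °C

Series resistances:
  R'_conv,in = 1/(2πr h) = 1/(2π·0.0719·3520) = 6.289×10^-4 m·K/W
  R'_cast iron = ln(0.0926/0.0719)/(2πk) = 0.2530/(2π·60.5) = 6.656×10^-4 m·K/W
ΣR = 0.001294 m·K/W
ΔT = Q'·ΣR = 1.41×10^5 × 0.001294 = 182.5 K
Heat flows outward, so T_out = T_in − ΔT = 204 − 182.5 = 21.5 °C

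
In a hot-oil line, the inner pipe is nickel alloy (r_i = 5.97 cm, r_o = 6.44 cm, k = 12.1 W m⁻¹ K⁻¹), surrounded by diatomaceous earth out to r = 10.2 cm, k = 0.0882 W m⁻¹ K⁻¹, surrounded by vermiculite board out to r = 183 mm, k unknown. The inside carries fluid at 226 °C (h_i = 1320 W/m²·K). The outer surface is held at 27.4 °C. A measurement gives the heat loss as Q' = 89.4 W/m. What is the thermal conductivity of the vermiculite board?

ΣR = ΔT/Q' = |226 − 27.4|/89.4 = 2.221 m·K/W
Known resistances:
  R'_conv,in = 1/(2πr h) = 1/(2π·0.0597·1320) = 0.002020 m·K/W
  R'_nickel alloy = ln(0.0644/0.0597)/(2πk) = 0.07578/(2π·12.1) = 9.968×10^-4 m·K/W
  R'_diatomaceous earth = ln(0.102/0.0644)/(2πk) = 0.4599/(2π·0.0882) = 0.8298 m·K/W
R_vermiculite board = ΣR − ΣR_known = 2.221 − 0.8328 = 1.388 m·K/W
ln(r₂/r₁)/(2πk) = 1.388 ⇒ k = 0.5845/(2π·1.388) = 0.0670 W/m·K

k = 0.0670 W/m·K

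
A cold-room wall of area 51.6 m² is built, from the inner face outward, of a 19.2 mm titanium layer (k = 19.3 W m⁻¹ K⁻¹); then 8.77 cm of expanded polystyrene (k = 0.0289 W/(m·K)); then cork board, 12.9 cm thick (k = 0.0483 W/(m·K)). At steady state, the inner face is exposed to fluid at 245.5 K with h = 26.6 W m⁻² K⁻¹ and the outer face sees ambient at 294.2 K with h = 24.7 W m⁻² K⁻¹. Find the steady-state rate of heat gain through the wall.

Q = 434 W

Treat each layer as a resistance in series:
  R_conv,in = 1/(hA) = 1/(26.6·51.6) = 7.286×10^-4 K/W
  R_titanium = L/(kA) = 0.0192/(19.3·51.6) = 1.928×10^-5 K/W
  R_expanded polystyrene = L/(kA) = 0.0877/(0.0289·51.6) = 0.05881 K/W
  R_cork board = L/(kA) = 0.129/(0.0483·51.6) = 0.05176 K/W
  R_conv,out = 1/(hA) = 1/(24.7·51.6) = 7.846×10^-4 K/W
ΣR = 7.286×10^-4 + 1.928×10^-5 + 0.05881 + 0.05176 + 7.846×10^-4 = 0.1121 K/W
Q = ΔT/ΣR = (245.5 K − 294.2 K)/0.1121 = -434 W
(Negative Q ⇒ heat flows inward; heat gain = 434 W.)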